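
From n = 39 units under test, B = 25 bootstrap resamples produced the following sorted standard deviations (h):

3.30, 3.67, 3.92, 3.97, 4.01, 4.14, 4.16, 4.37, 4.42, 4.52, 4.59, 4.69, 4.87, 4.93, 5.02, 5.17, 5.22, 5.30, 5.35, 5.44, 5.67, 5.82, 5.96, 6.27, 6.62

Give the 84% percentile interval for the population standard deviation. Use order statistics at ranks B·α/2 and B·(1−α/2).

α = 0.16; lower rank = 25 × 0.080 = 2; upper rank = 25 × 0.920 = 23.
The 2nd smallest replicate is 3.67; the 23rd is 5.96.

(3.67, 5.96)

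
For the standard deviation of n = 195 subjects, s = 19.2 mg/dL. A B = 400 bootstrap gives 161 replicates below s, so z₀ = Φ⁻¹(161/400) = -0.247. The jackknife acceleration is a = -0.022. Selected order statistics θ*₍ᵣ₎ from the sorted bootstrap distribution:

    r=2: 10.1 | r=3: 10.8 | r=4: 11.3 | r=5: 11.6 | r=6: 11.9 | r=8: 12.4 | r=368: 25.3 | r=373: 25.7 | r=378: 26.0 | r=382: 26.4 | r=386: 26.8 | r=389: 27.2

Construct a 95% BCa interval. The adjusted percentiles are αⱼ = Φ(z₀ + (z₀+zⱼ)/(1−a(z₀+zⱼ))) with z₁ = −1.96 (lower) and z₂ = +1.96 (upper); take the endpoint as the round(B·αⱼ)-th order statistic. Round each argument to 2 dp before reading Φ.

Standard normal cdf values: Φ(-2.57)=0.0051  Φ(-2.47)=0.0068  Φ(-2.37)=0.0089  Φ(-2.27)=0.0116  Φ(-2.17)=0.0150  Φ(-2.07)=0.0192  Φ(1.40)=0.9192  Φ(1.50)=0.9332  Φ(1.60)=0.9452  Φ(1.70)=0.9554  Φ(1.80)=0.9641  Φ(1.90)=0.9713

(10.1, 25.3)

Lower: z₀ + z₁ = -0.247 + (-1.960) = -2.207; 1 − a(z₀+z₁) = 1 − (-0.022)(-2.207) = 0.9514; argument = -0.247 + (-2.207)/0.9514 = -2.5666 → -2.57.
α₁ = Φ(-2.57) = 0.0051; rank = round(400 × 0.0051) = 2; θ*₍2₎ = 10.1.
Upper: z₀ + z₂ = 1.713; 1 − a(z₀+z₂) = 1.0377; argument = 1.4038 → 1.40; α₂ = 0.9192; rank = 368; θ*₍368₎ = 25.3.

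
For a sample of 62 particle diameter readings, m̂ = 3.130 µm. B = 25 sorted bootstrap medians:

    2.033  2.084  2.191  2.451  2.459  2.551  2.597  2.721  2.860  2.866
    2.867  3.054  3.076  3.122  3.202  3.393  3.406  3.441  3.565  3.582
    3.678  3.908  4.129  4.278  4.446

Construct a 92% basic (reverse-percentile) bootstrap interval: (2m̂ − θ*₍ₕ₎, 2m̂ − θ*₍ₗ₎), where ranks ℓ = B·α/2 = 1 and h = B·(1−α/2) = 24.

(1.982, 4.227)

Percentile endpoints at ranks 1 and 24: θ*₍1₎ = 2.033, θ*₍24₎ = 4.278.
Basic interval reflects these around m̂:
  lower = 2 × 3.130 − 4.278 = 1.982
  upper = 2 × 3.130 − 2.033 = 4.227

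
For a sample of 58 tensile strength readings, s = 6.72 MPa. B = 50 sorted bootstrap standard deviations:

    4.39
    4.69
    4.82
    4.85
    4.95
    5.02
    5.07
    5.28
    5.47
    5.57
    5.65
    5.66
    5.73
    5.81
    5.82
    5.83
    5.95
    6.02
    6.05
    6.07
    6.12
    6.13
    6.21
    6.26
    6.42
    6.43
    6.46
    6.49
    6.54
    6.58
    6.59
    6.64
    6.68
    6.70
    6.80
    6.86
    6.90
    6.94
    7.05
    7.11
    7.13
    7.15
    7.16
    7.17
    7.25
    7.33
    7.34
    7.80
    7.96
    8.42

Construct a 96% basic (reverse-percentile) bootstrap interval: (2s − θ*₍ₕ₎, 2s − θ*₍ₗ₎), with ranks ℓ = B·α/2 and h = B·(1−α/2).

Percentile endpoints at ranks 1 and 49: θ*₍1₎ = 4.39, θ*₍49₎ = 7.96.
Basic interval reflects these around s:
  lower = 2 × 6.72 − 7.96 = 5.48
  upper = 2 × 6.72 − 4.39 = 9.05

(5.48, 9.05)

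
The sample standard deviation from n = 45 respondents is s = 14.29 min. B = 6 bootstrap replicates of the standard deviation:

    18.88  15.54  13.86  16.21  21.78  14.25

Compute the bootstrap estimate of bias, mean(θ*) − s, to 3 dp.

mean(θ*) = (18.88 + 15.54 + 13.86 + 16.21 + 21.78 + 14.25) / 6 = 16.7533
bias = 16.7533 − 14.29

bias = +2.463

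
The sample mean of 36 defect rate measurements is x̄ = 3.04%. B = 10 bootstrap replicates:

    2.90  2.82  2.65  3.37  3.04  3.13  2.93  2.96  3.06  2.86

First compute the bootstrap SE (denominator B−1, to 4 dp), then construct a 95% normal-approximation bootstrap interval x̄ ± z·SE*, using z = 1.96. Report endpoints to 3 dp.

(2.658, 3.422)

Mean of replicates = 2.9720; sum of squared deviations = 0.3422; SE* = √(0.3422/9) = 0.1950
Margin = 1.96 × 0.1950 = 0.3822
Interval: 3.04 ± 0.3822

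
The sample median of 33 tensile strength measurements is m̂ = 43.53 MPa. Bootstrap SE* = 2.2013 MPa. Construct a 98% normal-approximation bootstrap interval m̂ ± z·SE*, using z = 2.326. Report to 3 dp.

(38.410, 48.650)

Margin = 2.326 × 2.2013 = 5.1202
Interval: 43.53 ± 5.1202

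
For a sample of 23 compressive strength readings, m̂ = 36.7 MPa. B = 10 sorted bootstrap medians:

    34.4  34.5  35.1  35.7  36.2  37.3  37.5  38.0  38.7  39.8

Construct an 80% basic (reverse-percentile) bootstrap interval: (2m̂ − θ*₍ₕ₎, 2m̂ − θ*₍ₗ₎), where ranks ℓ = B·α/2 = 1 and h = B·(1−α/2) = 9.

Percentile endpoints at ranks 1 and 9: θ*₍1₎ = 34.4, θ*₍9₎ = 38.7.
Basic interval reflects these around m̂:
  lower = 2 × 36.7 − 38.7 = 34.7
  upper = 2 × 36.7 − 34.4 = 39.0

(34.7, 39.0)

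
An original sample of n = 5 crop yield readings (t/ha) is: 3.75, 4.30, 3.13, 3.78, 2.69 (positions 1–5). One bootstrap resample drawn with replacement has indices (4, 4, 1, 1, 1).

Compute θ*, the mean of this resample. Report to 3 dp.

θ* = 3.762

Resample values: 3.78, 3.78, 3.75, 3.75, 3.75.
Mean = (3.78 + 3.78 + 3.75 + 3.75 + 3.75) / 5 = 18.810 / 5 = 3.762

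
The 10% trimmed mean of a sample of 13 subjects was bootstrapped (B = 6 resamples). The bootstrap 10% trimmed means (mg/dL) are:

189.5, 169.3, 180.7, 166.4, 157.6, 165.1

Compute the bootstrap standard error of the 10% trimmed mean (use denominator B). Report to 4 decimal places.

Bootstrap SE is the standard deviation of the 6 replicate 10% trimmed means.
Mean of replicates: (189.5 + 169.3 + 180.7 + 166.4 + 157.6 + 165.1) / 6 = 1028.60000 / 6 = 171.43333
Sum of squared deviations: (+18.06667)² + (−2.13333)² + (+9.26667)² + (−5.03333)² + (−13.83333)² + (−6.33333)² = 673.63333
Variance = 673.63333 / 6 = 112.27222
SE* = √112.27222

SE* = 10.5959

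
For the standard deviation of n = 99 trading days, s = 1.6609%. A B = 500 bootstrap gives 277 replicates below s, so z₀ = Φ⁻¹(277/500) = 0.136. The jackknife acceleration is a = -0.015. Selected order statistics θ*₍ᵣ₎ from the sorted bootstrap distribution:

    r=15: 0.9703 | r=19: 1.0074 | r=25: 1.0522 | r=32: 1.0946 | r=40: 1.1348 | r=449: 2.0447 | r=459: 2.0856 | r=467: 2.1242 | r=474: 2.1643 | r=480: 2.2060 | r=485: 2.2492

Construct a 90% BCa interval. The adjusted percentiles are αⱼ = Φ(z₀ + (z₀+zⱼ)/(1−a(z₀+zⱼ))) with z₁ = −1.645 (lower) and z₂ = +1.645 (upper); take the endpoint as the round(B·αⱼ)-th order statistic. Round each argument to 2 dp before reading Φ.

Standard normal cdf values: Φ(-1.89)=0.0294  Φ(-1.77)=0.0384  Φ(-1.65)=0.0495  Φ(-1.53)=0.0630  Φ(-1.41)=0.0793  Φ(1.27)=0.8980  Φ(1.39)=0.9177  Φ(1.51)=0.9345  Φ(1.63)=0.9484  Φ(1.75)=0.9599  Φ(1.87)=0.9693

(1.1348, 2.2492)

Lower: z₀ + z₁ = 0.136 + (-1.645) = -1.509; 1 − a(z₀+z₁) = 1 − (-0.015)(-1.509) = 0.9774; argument = 0.136 + (-1.509)/0.9774 = -1.4079 → -1.41.
α₁ = Φ(-1.41) = 0.0793; rank = round(500 × 0.0793) = 40; θ*₍40₎ = 1.1348.
Upper: z₀ + z₂ = 1.781; 1 − a(z₀+z₂) = 1.0267; argument = 1.8707 → 1.87; α₂ = 0.9693; rank = 485; θ*₍485₎ = 2.2492.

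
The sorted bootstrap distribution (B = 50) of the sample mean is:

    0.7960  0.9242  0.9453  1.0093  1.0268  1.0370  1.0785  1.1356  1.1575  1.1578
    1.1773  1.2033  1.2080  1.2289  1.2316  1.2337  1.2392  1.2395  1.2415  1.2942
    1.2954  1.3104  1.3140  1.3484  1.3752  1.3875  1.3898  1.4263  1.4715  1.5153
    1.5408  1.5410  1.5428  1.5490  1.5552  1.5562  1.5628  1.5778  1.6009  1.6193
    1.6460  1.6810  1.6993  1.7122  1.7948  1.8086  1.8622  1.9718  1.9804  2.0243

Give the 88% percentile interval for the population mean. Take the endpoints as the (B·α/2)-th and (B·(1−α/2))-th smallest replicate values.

(0.9453, 1.8622)

α = 0.12; lower rank = 50 × 0.060 = 3; upper rank = 50 × 0.940 = 47.
The 3rd smallest replicate is 0.9453; the 47th is 1.8622.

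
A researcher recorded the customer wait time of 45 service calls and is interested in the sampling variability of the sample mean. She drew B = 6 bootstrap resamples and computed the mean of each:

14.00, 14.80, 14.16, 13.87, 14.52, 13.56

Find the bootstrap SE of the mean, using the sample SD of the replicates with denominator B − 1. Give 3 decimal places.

SE* = 0.449

Bootstrap SE is the standard deviation of the 6 replicate means.
Mean of replicates: (14.00 + 14.80 + 14.16 + 13.87 + 14.52 + 13.56) / 6 = 84.9100 / 6 = 14.1517
Sum of squared deviations: (−0.1517)² + (+0.6483)² + (+0.0083)² + (−0.2817)² + (+0.3683)² + (−0.5917)² = 1.0085
Variance = 1.0085 / 5 = 0.2017
SE* = √0.2017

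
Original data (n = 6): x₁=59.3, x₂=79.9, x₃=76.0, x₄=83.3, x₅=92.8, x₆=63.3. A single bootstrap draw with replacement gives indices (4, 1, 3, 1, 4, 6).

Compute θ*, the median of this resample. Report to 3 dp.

θ* = 69.650

Resample values: 83.3, 59.3, 76.0, 59.3, 83.3, 63.3.
Sorted: 59.3, 59.3, 63.3, 76.0, 83.3, 83.3
Median = average of the two middle values = 69.650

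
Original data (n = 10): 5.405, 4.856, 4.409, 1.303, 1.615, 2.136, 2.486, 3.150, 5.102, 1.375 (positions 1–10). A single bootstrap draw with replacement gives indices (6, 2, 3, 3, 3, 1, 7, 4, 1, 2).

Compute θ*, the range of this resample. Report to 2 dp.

θ* = 4.10

Resample values: 2.136, 4.856, 4.409, 4.409, 4.409, 5.405, 2.486, 1.303, 5.405, 4.856.
Range = 5.405 − 1.303 = 4.10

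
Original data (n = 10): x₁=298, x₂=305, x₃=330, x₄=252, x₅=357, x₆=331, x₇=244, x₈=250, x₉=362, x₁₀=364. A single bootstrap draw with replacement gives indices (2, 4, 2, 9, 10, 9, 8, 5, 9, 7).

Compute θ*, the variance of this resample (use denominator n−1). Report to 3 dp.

Resample values: 305, 252, 305, 362, 364, 362, 250, 357, 362, 244.
Mean = 316.3000; sum of squared deviations = 24210.1000
s² = 24210.1000 / 9 = 2690.0111

θ* = 2690.011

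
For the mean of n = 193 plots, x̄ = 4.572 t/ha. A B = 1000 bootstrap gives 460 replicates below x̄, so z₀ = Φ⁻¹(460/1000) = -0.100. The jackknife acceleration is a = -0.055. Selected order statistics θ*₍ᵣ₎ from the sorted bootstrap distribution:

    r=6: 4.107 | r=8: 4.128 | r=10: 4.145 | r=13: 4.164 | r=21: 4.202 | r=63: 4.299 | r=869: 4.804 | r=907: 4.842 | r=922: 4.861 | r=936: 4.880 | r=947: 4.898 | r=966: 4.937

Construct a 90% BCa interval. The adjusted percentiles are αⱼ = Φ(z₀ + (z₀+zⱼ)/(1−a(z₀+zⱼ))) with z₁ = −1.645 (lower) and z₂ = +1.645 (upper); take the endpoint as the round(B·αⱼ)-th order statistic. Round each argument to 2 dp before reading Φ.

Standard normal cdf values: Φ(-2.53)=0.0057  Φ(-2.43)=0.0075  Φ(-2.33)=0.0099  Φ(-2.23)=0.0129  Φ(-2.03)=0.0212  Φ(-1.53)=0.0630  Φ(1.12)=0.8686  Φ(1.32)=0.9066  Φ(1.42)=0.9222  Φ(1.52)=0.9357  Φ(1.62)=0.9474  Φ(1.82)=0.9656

(4.202, 4.842)

Lower: z₀ + z₁ = -0.100 + (-1.645) = -1.745; 1 − a(z₀+z₁) = 1 − (-0.055)(-1.745) = 0.9040; argument = -0.100 + (-1.745)/0.9040 = -2.0303 → -2.03.
α₁ = Φ(-2.03) = 0.0212; rank = round(1000 × 0.0212) = 21; θ*₍21₎ = 4.202.
Upper: z₀ + z₂ = 1.545; 1 − a(z₀+z₂) = 1.0850; argument = 1.3240 → 1.32; α₂ = 0.9066; rank = 907; θ*₍907₎ = 4.842.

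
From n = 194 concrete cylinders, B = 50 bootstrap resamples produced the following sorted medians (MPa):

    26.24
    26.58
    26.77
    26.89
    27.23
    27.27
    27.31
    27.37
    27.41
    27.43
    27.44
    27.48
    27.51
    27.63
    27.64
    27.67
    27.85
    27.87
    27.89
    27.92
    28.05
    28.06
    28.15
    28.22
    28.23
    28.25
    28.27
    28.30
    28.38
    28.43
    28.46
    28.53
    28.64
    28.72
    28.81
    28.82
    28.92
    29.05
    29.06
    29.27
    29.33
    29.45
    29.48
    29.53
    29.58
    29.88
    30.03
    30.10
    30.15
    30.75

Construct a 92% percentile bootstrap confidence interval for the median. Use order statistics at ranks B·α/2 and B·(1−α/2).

α = 0.08; lower rank = 50 × 0.040 = 2; upper rank = 50 × 0.960 = 48.
The 2nd smallest replicate is 26.58; the 48th is 30.10.

(26.58, 30.10)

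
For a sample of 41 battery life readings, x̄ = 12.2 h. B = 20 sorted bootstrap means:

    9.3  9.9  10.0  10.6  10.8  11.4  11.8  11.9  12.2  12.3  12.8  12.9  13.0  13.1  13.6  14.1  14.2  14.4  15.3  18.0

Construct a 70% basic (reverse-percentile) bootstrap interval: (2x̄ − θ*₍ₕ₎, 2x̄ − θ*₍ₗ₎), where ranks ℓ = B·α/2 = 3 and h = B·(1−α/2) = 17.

Percentile endpoints at ranks 3 and 17: θ*₍3₎ = 10.0, θ*₍17₎ = 14.2.
Basic interval reflects these around x̄:
  lower = 2 × 12.2 − 14.2 = 10.2
  upper = 2 × 12.2 − 10.0 = 14.4

(10.2, 14.4)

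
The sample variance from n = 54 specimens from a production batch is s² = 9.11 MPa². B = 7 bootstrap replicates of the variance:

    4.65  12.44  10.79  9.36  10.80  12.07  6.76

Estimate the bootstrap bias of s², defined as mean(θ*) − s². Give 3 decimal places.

bias = +0.443

mean(θ*) = (4.65 + 12.44 + 10.79 + 9.36 + 10.80 + 12.07 + 6.76) / 7 = 9.5529
bias = 9.5529 − 9.11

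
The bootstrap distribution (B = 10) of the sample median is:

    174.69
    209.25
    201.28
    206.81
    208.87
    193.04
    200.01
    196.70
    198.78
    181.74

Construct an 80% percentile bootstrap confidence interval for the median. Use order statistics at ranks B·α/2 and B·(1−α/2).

(174.69, 208.87)

Sorted replicates: 174.69, 181.74, 193.04, 196.70, 198.78, 200.01, 201.28, 206.81, 208.87, 209.25
α = 0.20; lower rank = 10 × 0.100 = 1; upper rank = 10 × 0.900 = 9.
The 1st smallest replicate is 174.69; the 9th is 208.87.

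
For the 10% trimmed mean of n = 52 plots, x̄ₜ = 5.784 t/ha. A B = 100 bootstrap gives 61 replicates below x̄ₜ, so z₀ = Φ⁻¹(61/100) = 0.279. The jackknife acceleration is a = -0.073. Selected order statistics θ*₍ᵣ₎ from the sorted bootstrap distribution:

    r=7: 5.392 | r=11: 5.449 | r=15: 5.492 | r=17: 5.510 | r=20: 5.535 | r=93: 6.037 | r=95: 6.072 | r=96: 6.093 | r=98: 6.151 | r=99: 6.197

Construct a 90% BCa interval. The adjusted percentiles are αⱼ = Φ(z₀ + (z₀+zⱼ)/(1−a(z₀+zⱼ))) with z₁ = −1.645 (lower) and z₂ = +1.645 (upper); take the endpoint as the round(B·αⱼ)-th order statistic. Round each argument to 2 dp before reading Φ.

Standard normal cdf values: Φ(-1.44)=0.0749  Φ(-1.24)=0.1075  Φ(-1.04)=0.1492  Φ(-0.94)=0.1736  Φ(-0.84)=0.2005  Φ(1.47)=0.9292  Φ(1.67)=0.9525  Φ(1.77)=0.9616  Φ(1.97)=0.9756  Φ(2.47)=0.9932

Lower: z₀ + z₁ = 0.279 + (-1.645) = -1.366; 1 − a(z₀+z₁) = 1 − (-0.073)(-1.366) = 0.9003; argument = 0.279 + (-1.366)/0.9003 = -1.2383 → -1.24.
α₁ = Φ(-1.24) = 0.1075; rank = round(100 × 0.1075) = 11; θ*₍11₎ = 5.449.
Upper: z₀ + z₂ = 1.924; 1 − a(z₀+z₂) = 1.1405; argument = 1.9661 → 1.97; α₂ = 0.9756; rank = 98; θ*₍98₎ = 6.151.

(5.449, 6.151)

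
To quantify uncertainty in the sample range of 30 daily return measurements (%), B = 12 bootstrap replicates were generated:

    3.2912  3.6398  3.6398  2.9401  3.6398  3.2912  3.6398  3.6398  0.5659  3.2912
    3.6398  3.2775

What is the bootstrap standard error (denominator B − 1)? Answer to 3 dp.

Bootstrap SE is the standard deviation of the 12 replicate ranges.
Mean of replicates: (3.2912 + 3.6398 + 3.6398 + 2.9401 + 3.6398 + 3.2912 + 3.6398 + 3.6398 + 0.5659 + 3.2912 + 3.6398 + 3.2775) / 12 = 38.49590 / 12 = 3.20799
Sum of squared deviations: (+0.08321)² + (+0.43181)² + (+0.43181)² + (−0.26789)² + (+0.43181)² + (+0.08321)² + (+0.43181)² + (+0.43181)² + (−2.64209)² + (+0.08321)² + (+0.43181)² + (+0.06951)² = 8.19677
Variance = 8.19677 / 11 = 0.74516
SE* = √0.74516

SE* = 0.863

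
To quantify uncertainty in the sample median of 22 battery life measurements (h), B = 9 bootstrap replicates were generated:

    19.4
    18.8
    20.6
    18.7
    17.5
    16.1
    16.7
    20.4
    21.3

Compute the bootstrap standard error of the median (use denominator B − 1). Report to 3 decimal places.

SE* = 1.796

Bootstrap SE is the standard deviation of the 9 replicate medians.
Mean of replicates: (19.4 + 18.8 + 20.6 + 18.7 + 17.5 + 16.1 + 16.7 + 20.4 + 21.3) / 9 = 169.5000 / 9 = 18.8333
Sum of squared deviations: (+0.5667)² + (−0.0333)² + (+1.7667)² + (−0.1333)² + (−1.3333)² + (−2.7333)² + (−2.1333)² + (+1.5667)² + (+2.4667)² = 25.8000
Variance = 25.8000 / 8 = 3.2250
SE* = √3.2250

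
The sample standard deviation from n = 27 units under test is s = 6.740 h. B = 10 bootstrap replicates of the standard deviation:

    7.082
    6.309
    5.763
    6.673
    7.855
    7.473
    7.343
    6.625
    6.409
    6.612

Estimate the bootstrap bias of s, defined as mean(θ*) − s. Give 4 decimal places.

bias = +0.0744

mean(θ*) = (7.082 + 6.309 + 5.763 + 6.673 + 7.855 + 7.473 + 7.343 + 6.625 + 6.409 + 6.612) / 10 = 6.81440
bias = 6.81440 − 6.740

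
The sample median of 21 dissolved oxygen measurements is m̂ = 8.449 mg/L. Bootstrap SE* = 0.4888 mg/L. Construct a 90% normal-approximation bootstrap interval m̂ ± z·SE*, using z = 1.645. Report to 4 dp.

(7.6449, 9.2531)

Margin = 1.645 × 0.4888 = 0.80408
Interval: 8.449 ± 0.80408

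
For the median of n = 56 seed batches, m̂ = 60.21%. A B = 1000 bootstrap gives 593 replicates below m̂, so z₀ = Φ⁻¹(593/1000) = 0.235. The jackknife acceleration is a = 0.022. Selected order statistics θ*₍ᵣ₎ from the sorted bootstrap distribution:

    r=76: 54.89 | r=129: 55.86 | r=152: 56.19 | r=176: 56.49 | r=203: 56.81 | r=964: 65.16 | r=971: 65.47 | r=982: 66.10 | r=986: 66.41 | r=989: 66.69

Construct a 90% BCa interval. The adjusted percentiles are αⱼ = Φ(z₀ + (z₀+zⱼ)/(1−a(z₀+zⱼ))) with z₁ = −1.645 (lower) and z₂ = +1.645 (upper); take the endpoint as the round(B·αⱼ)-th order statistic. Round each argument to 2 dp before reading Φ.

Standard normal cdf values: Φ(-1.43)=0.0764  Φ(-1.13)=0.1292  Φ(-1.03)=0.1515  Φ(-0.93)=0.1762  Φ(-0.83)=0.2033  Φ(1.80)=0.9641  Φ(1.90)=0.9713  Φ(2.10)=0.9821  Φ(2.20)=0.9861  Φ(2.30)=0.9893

Lower: z₀ + z₁ = 0.235 + (-1.645) = -1.410; 1 − a(z₀+z₁) = 1 − (0.022)(-1.410) = 1.0310; argument = 0.235 + (-1.410)/1.0310 = -1.1326 → -1.13.
α₁ = Φ(-1.13) = 0.1292; rank = round(1000 × 0.1292) = 129; θ*₍129₎ = 55.86.
Upper: z₀ + z₂ = 1.880; 1 − a(z₀+z₂) = 0.9586; argument = 2.1961 → 2.20; α₂ = 0.9861; rank = 986; θ*₍986₎ = 66.41.

(55.86, 66.41)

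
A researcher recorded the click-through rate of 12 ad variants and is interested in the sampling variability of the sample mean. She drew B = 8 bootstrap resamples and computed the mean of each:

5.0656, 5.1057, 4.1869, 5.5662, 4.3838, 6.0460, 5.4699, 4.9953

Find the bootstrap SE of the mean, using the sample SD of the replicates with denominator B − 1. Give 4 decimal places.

Bootstrap SE is the standard deviation of the 8 replicate means.
Mean of replicates: (5.0656 + 5.1057 + 4.1869 + 5.5662 + 4.3838 + 6.0460 + 5.4699 + 4.9953) / 8 = 40.81940 / 8 = 5.10243
Sum of squared deviations: (−0.03683)² + (+0.00327)² + (−0.91553)² + (+0.46378)² + (−0.71863)² + (+0.94358)² + (+0.36747)² + (−0.10712)² = 2.60791
Variance = 2.60791 / 7 = 0.37256
SE* = √0.37256

SE* = 0.6104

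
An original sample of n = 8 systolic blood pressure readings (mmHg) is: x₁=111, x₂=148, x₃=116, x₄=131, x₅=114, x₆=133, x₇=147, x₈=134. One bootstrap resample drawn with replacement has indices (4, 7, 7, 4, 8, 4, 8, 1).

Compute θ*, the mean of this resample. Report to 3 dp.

θ* = 133.250

Resample values: 131, 147, 147, 131, 134, 131, 134, 111.
Mean = (131 + 147 + 147 + 131 + 134 + 131 + 134 + 111) / 8 = 1066.0 / 8 = 133.250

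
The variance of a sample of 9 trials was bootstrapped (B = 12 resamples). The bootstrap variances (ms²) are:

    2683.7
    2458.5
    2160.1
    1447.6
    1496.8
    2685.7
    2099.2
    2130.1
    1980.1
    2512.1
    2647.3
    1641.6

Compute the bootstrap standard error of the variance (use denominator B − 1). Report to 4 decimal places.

Bootstrap SE is the standard deviation of the 12 replicate variances.
Mean of replicates: (2683.7 + 2458.5 + 2160.1 + 1447.6 + 1496.8 + 2685.7 + 2099.2 + 2130.1 + 1980.1 + 2512.1 + 2647.3 + 1641.6) / 12 = 25942.80000 / 12 = 2161.90000
Sum of squared deviations: (+521.80000)² + (+296.60000)² + (−1.80000)² + (−714.30000)² + (−665.10000)² + (+523.80000)² + (−62.70000)² + (−31.80000)² + (−181.80000)² + (+350.20000)² + (+485.40000)² + (−520.30000)² = 2254158.04000
Variance = 2254158.04000 / 11 = 204923.45818
SE* = √204923.45818

SE* = 452.6847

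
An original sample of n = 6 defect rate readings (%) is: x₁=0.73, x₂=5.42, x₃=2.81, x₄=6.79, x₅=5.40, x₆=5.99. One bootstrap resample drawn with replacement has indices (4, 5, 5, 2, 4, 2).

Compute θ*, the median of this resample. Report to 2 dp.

Resample values: 6.79, 5.40, 5.40, 5.42, 6.79, 5.42.
Sorted: 5.40, 5.40, 5.42, 5.42, 6.79, 6.79
Median = average of the two middle values = 5.42

θ* = 5.42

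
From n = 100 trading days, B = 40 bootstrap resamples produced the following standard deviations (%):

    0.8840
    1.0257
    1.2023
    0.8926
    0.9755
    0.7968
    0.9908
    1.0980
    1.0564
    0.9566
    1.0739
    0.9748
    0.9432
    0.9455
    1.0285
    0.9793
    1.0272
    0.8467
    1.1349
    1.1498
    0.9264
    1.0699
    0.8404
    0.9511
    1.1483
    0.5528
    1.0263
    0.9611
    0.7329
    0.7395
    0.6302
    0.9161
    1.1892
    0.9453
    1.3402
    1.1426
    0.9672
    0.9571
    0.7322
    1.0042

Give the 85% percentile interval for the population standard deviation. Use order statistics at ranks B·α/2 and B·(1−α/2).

(0.7322, 1.1498)

Sorted replicates: 0.5528, 0.6302, 0.7322, 0.7329, 0.7395, 0.7968, 0.8404, 0.8467, 0.8840, 0.8926, 0.9161, 0.9264, 0.9432, 0.9453, 0.9455, 0.9511, 0.9566, 0.9571, 0.9611, 0.9672, 0.9748, 0.9755, 0.9793, 0.9908, 1.0042, 1.0257, 1.0263, 1.0272, 1.0285, 1.0564, 1.0699, 1.0739, 1.0980, 1.1349, 1.1426, 1.1483, 1.1498, 1.1892, 1.2023, 1.3402
α = 0.15; lower rank = 40 × 0.075 = 3; upper rank = 40 × 0.925 = 37.
The 3rd smallest replicate is 0.7322; the 37th is 1.1498.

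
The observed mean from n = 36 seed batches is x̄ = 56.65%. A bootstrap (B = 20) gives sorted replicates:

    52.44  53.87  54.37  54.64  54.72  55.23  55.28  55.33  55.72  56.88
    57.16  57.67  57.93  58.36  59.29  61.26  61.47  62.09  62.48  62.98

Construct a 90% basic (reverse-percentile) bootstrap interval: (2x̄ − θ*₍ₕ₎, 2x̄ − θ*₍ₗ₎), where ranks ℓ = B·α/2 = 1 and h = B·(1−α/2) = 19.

Percentile endpoints at ranks 1 and 19: θ*₍1₎ = 52.44, θ*₍19₎ = 62.48.
Basic interval reflects these around x̄:
  lower = 2 × 56.65 − 62.48 = 50.82
  upper = 2 × 56.65 − 52.44 = 60.86

(50.82, 60.86)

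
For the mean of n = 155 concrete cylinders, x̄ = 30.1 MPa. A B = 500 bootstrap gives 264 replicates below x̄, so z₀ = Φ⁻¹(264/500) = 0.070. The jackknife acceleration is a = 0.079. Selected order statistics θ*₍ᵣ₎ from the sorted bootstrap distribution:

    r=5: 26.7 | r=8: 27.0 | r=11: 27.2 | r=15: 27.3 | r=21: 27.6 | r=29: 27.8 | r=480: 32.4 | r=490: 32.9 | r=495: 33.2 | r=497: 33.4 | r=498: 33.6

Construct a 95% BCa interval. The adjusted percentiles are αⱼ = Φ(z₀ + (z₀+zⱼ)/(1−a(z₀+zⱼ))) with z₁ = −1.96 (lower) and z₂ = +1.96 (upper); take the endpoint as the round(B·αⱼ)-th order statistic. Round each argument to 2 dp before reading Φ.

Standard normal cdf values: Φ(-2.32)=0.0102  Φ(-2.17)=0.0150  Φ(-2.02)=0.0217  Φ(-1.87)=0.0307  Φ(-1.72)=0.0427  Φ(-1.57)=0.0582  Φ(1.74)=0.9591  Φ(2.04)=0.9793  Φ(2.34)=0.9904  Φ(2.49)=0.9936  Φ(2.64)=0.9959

Lower: z₀ + z₁ = 0.070 + (-1.960) = -1.890; 1 − a(z₀+z₁) = 1 − (0.079)(-1.890) = 1.1493; argument = 0.070 + (-1.890)/1.1493 = -1.5745 → -1.57.
α₁ = Φ(-1.57) = 0.0582; rank = round(500 × 0.0582) = 29; θ*₍29₎ = 27.8.
Upper: z₀ + z₂ = 2.030; 1 − a(z₀+z₂) = 0.8396; argument = 2.4877 → 2.49; α₂ = 0.9936; rank = 497; θ*₍497₎ = 33.4.

(27.8, 33.4)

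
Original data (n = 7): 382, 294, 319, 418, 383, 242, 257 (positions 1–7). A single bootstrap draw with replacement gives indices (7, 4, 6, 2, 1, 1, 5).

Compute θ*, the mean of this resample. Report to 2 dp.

θ* = 336.86

Resample values: 257, 418, 242, 294, 382, 382, 383.
Mean = (257 + 418 + 242 + 294 + 382 + 382 + 383) / 7 = 2358.0 / 7 = 336.86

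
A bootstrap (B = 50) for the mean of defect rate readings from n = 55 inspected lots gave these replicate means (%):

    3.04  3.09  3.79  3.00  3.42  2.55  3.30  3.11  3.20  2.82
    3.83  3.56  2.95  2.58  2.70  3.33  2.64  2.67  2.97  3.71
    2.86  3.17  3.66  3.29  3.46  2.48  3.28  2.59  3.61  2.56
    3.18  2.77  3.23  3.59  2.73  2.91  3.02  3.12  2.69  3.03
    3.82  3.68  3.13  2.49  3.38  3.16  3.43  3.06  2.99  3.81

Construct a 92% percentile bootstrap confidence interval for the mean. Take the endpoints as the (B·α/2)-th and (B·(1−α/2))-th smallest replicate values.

(2.49, 3.81)

Sorted replicates: 2.48, 2.49, 2.55, 2.56, 2.58, 2.59, 2.64, 2.67, 2.69, 2.70, 2.73, 2.77, 2.82, 2.86, 2.91, 2.95, 2.97, 2.99, 3.00, 3.02, 3.03, 3.04, 3.06, 3.09, 3.11, 3.12, 3.13, 3.16, 3.17, 3.18, 3.20, 3.23, 3.28, 3.29, 3.30, 3.33, 3.38, 3.42, 3.43, 3.46, 3.56, 3.59, 3.61, 3.66, 3.68, 3.71, 3.79, 3.81, 3.82, 3.83
α = 0.08; lower rank = 50 × 0.040 = 2; upper rank = 50 × 0.960 = 48.
The 2nd smallest replicate is 2.49; the 48th is 3.81.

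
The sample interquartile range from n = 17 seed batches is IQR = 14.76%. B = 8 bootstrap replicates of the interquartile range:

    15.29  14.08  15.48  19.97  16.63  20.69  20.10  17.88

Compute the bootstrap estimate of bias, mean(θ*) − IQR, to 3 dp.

bias = +2.755

mean(θ*) = (15.29 + 14.08 + 15.48 + 19.97 + 16.63 + 20.69 + 20.10 + 17.88) / 8 = 17.5150
bias = 17.5150 − 14.76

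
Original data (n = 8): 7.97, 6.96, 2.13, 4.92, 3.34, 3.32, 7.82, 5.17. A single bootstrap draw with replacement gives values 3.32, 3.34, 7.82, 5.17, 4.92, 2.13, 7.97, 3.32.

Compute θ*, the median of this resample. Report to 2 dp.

θ* = 4.13

Sorted: 2.13, 3.32, 3.32, 3.34, 4.92, 5.17, 7.82, 7.97
Median = average of the two middle values = 4.13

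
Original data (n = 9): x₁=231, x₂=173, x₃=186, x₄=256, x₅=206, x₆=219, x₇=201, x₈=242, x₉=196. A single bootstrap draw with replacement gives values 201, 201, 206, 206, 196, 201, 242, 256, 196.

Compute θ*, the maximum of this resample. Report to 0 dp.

Maximum = 256

θ* = 256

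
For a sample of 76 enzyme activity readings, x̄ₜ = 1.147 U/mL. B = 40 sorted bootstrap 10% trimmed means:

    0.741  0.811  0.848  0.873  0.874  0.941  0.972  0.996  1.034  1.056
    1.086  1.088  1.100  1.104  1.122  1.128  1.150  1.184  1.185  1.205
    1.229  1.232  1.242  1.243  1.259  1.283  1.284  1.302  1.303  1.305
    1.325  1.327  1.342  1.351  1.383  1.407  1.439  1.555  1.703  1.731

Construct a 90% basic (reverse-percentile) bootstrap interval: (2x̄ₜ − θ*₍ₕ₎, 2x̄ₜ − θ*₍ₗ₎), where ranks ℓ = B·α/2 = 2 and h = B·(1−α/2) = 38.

Percentile endpoints at ranks 2 and 38: θ*₍2₎ = 0.811, θ*₍38₎ = 1.555.
Basic interval reflects these around x̄ₜ:
  lower = 2 × 1.147 − 1.555 = 0.739
  upper = 2 × 1.147 − 0.811 = 1.483

(0.739, 1.483)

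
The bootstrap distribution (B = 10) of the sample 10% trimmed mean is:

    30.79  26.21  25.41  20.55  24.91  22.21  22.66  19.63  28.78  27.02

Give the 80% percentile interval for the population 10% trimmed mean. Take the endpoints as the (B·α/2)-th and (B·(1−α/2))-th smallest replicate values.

(19.63, 28.78)

Sorted replicates: 19.63, 20.55, 22.21, 22.66, 24.91, 25.41, 26.21, 27.02, 28.78, 30.79
α = 0.20; lower rank = 10 × 0.100 = 1; upper rank = 10 × 0.900 = 9.
The 1st smallest replicate is 19.63; the 9th is 28.78.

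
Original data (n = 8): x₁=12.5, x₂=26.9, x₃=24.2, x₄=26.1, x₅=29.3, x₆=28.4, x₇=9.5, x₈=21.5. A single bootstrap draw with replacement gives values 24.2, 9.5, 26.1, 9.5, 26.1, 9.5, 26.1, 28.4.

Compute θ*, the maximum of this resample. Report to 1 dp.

θ* = 28.4

Maximum = 28.4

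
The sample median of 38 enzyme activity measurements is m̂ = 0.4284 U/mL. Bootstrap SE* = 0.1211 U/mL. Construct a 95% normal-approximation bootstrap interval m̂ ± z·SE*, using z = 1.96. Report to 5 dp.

(0.19104, 0.66576)

Margin = 1.96 × 0.1211 = 0.237356
Interval: 0.4284 ± 0.237356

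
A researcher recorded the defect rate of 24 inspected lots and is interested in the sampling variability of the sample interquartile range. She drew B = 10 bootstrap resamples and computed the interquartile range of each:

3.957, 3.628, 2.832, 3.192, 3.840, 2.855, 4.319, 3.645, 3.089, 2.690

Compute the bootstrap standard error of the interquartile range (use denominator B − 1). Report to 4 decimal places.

Bootstrap SE is the standard deviation of the 10 replicate interquartile ranges.
Mean of replicates: (3.957 + 3.628 + 2.832 + 3.192 + 3.840 + 2.855 + 4.319 + 3.645 + 3.089 + 2.690) / 10 = 34.04700 / 10 = 3.40470
Sum of squared deviations: (+0.55230)² + (+0.22330)² + (−0.57270)² + (−0.21270)² + (+0.43530)² + (−0.54970)² + (+0.91430)² + (+0.24030)² + (−0.31570)² + (−0.71470)² = 2.72393
Variance = 2.72393 / 9 = 0.30266
SE* = √0.30266

SE* = 0.5501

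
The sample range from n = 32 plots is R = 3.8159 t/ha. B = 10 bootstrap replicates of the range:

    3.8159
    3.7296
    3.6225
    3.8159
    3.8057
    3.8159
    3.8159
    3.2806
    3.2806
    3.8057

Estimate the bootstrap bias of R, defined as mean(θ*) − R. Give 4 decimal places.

bias = −0.1371

mean(θ*) = (3.8159 + 3.7296 + 3.6225 + 3.8159 + 3.8057 + 3.8159 + 3.8159 + 3.2806 + 3.2806 + 3.8057) / 10 = 3.67883
bias = 3.67883 − 3.8159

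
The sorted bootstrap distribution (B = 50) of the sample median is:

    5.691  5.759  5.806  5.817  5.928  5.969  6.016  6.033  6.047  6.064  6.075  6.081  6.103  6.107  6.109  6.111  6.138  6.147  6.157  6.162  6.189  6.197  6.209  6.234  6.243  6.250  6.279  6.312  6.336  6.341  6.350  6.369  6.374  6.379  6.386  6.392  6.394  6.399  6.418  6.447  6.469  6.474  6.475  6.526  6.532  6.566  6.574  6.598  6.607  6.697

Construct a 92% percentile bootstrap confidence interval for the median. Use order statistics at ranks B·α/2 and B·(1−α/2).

(5.759, 6.598)

α = 0.08; lower rank = 50 × 0.040 = 2; upper rank = 50 × 0.960 = 48.
The 2nd smallest replicate is 5.759; the 48th is 6.598.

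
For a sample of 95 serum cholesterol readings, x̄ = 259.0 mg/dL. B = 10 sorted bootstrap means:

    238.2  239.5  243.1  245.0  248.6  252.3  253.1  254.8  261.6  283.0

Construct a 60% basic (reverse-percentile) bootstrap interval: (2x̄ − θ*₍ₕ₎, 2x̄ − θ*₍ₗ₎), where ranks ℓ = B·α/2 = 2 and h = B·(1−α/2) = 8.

(263.2, 278.5)

Percentile endpoints at ranks 2 and 8: θ*₍2₎ = 239.5, θ*₍8₎ = 254.8.
Basic interval reflects these around x̄:
  lower = 2 × 259.0 − 254.8 = 263.2
  upper = 2 × 259.0 − 239.5 = 278.5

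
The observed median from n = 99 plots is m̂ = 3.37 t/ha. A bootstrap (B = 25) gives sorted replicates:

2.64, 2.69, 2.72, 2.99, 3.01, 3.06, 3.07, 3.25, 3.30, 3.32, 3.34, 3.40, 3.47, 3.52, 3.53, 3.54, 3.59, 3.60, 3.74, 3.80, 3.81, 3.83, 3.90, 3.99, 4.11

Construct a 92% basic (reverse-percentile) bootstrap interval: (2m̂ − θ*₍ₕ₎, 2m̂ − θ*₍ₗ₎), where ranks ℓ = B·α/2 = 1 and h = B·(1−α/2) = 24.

(2.75, 4.10)

Percentile endpoints at ranks 1 and 24: θ*₍1₎ = 2.64, θ*₍24₎ = 3.99.
Basic interval reflects these around m̂:
  lower = 2 × 3.37 − 3.99 = 2.75
  upper = 2 × 3.37 − 2.64 = 4.10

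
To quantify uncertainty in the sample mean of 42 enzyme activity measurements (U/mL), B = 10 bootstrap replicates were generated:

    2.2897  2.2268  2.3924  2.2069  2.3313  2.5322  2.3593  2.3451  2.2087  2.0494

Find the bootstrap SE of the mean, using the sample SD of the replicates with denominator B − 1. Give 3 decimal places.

SE* = 0.131

Bootstrap SE is the standard deviation of the 10 replicate means.
Mean of replicates: (2.2897 + 2.2268 + 2.3924 + 2.2069 + 2.3313 + 2.5322 + 2.3593 + 2.3451 + 2.2087 + 2.0494) / 10 = 22.94180 / 10 = 2.29418
Sum of squared deviations: (−0.00448)² + (−0.06738)² + (+0.09822)² + (−0.08728)² + (+0.03712)² + (+0.23802)² + (+0.06512)² + (+0.05092)² + (−0.08548)² + (−0.24478)² = 0.15391
Variance = 0.15391 / 9 = 0.01710
SE* = √0.01710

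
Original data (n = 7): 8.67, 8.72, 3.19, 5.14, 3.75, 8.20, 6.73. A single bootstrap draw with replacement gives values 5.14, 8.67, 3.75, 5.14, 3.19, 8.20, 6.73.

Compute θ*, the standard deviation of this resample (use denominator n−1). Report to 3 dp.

θ* = 2.111

Mean = 5.8314; sum of squared deviations = 26.7407
s² = 26.7407 / 6 = 4.4568
s = √4.4568 = 2.111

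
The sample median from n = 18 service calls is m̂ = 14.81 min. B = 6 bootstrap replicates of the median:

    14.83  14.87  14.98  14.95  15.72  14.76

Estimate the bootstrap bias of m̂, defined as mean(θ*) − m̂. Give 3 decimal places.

bias = +0.208

mean(θ*) = (14.83 + 14.87 + 14.98 + 14.95 + 15.72 + 14.76) / 6 = 15.0183
bias = 15.0183 − 14.81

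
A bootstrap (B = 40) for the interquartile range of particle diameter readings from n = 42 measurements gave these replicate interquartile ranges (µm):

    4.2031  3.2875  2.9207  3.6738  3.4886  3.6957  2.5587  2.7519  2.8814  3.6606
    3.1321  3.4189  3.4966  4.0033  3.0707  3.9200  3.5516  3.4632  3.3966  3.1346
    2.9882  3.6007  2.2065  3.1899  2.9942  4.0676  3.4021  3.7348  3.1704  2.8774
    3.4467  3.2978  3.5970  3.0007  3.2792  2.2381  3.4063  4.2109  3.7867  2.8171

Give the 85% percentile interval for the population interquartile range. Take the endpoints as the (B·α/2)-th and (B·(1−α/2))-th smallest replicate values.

Sorted replicates: 2.2065, 2.2381, 2.5587, 2.7519, 2.8171, 2.8774, 2.8814, 2.9207, 2.9882, 2.9942, 3.0007, 3.0707, 3.1321, 3.1346, 3.1704, 3.1899, 3.2792, 3.2875, 3.2978, 3.3966, 3.4021, 3.4063, 3.4189, 3.4467, 3.4632, 3.4886, 3.4966, 3.5516, 3.5970, 3.6007, 3.6606, 3.6738, 3.6957, 3.7348, 3.7867, 3.9200, 4.0033, 4.0676, 4.2031, 4.2109
α = 0.15; lower rank = 40 × 0.075 = 3; upper rank = 40 × 0.925 = 37.
The 3rd smallest replicate is 2.5587; the 37th is 4.0033.

(2.5587, 4.0033)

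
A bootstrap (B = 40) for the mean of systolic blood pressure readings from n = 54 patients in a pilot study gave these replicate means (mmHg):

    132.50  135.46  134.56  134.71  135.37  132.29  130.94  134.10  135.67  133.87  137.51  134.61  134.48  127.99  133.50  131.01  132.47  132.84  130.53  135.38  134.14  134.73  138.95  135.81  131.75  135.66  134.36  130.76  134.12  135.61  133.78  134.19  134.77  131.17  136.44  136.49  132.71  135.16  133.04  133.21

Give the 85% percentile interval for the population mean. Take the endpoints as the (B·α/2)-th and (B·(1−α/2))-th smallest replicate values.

Sorted replicates: 127.99, 130.53, 130.76, 130.94, 131.01, 131.17, 131.75, 132.29, 132.47, 132.50, 132.71, 132.84, 133.04, 133.21, 133.50, 133.78, 133.87, 134.10, 134.12, 134.14, 134.19, 134.36, 134.48, 134.56, 134.61, 134.71, 134.73, 134.77, 135.16, 135.37, 135.38, 135.46, 135.61, 135.66, 135.67, 135.81, 136.44, 136.49, 137.51, 138.95
α = 0.15; lower rank = 40 × 0.075 = 3; upper rank = 40 × 0.925 = 37.
The 3rd smallest replicate is 130.76; the 37th is 136.44.

(130.76, 136.44)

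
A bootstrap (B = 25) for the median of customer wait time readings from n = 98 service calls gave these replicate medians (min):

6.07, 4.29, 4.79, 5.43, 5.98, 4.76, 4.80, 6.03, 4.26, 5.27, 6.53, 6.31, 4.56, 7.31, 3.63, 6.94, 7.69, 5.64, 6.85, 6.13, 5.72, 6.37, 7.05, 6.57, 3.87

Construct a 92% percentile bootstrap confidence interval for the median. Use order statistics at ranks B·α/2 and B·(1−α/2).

Sorted replicates: 3.63, 3.87, 4.26, 4.29, 4.56, 4.76, 4.79, 4.80, 5.27, 5.43, 5.64, 5.72, 5.98, 6.03, 6.07, 6.13, 6.31, 6.37, 6.53, 6.57, 6.85, 6.94, 7.05, 7.31, 7.69
α = 0.08; lower rank = 25 × 0.040 = 1; upper rank = 25 × 0.960 = 24.
The 1st smallest replicate is 3.63; the 24th is 7.31.

(3.63, 7.31)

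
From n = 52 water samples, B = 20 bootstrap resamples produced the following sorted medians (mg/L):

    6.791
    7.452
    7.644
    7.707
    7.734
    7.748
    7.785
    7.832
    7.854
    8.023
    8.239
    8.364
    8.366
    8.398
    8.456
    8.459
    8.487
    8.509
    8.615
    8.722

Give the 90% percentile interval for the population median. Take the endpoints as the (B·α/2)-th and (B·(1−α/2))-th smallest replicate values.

α = 0.10; lower rank = 20 × 0.050 = 1; upper rank = 20 × 0.950 = 19.
The 1st smallest replicate is 6.791; the 19th is 8.615.

(6.791, 8.615)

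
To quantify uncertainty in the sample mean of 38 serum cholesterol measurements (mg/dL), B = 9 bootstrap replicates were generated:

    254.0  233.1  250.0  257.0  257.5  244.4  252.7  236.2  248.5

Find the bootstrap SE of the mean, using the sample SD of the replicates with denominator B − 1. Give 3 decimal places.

SE* = 8.715

Bootstrap SE is the standard deviation of the 9 replicate means.
Mean of replicates: (254.0 + 233.1 + 250.0 + 257.0 + 257.5 + 244.4 + 252.7 + 236.2 + 248.5) / 9 = 2233.4000 / 9 = 248.1556
Sum of squared deviations: (+5.8444)² + (−15.0556)² + (+1.8444)² + (+8.8444)² + (+9.3444)² + (−3.7556)² + (+4.5444)² + (−11.9556)² + (+0.3444)² = 607.5822
Variance = 607.5822 / 8 = 75.9478
SE* = √75.9478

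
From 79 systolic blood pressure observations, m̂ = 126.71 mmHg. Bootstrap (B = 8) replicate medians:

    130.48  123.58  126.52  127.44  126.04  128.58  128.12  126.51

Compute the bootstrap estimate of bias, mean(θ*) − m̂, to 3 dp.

mean(θ*) = (130.48 + 123.58 + 126.52 + 127.44 + 126.04 + 128.58 + 128.12 + 126.51) / 8 = 127.1587
bias = 127.1587 − 126.71

bias = +0.449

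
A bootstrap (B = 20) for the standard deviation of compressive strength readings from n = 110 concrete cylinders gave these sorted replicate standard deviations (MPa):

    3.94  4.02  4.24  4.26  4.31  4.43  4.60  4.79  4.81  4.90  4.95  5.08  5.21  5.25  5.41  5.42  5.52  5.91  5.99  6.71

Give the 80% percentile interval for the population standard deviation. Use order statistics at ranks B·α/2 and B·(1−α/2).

(4.02, 5.91)

α = 0.20; lower rank = 20 × 0.100 = 2; upper rank = 20 × 0.900 = 18.
The 2nd smallest replicate is 4.02; the 18th is 5.91.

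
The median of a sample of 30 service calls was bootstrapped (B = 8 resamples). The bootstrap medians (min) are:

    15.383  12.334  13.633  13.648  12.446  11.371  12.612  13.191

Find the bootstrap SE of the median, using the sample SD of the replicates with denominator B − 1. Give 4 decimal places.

SE* = 1.1978

Bootstrap SE is the standard deviation of the 8 replicate medians.
Mean of replicates: (15.383 + 12.334 + 13.633 + 13.648 + 12.446 + 11.371 + 12.612 + 13.191) / 8 = 104.61800 / 8 = 13.07725
Sum of squared deviations: (+2.30575)² + (−0.74325)² + (+0.55575)² + (+0.57075)² + (−0.63125)² + (−1.70625)² + (−0.46525)² + (+0.11375)² = 10.04268
Variance = 10.04268 / 7 = 1.43467
SE* = √1.43467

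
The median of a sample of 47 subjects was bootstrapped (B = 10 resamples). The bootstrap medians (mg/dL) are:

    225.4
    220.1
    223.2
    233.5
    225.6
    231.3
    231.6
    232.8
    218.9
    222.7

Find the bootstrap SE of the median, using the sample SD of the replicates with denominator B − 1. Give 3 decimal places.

Bootstrap SE is the standard deviation of the 10 replicate medians.
Mean of replicates: (225.4 + 220.1 + 223.2 + 233.5 + 225.6 + 231.3 + 231.6 + 232.8 + 218.9 + 222.7) / 10 = 2265.1000 / 10 = 226.5100
Sum of squared deviations: (−1.1100)² + (−6.4100)² + (−3.3100)² + (+6.9900)² + (−0.9100)² + (+4.7900)² + (+5.0900)² + (+6.2900)² + (−7.6100)² + (−3.8100)² = 263.8090
Variance = 263.8090 / 9 = 29.3121
SE* = √29.3121

SE* = 5.414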